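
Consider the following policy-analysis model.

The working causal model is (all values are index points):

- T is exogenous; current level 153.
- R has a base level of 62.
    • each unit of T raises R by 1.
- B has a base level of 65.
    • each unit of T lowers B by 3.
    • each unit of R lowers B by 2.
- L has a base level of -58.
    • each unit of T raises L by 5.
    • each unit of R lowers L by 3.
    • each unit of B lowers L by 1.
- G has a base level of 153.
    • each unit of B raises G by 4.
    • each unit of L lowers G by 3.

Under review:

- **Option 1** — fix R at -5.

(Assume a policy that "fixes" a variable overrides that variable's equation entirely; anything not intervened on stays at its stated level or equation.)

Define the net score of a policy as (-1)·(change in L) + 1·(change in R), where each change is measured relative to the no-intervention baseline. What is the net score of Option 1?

-440

Baseline:
  T = 153
  R = 62 + 153 = 215
  B = 65 − 3·153 − 2·215 = -824
  L = -58 + 5·153 − 3·215 − (-824) = 886
Option 1 (R := -5):
  T = 153
  R = -5
  B = 65 − 3·153 − 2·(-5) = -384
  L = -58 + 5·153 − 3·(-5) − (-384) = 1106
ΔL = 1106 − 886 = 220; ΔR = -5 − 215 = -220
Score = (-1)·220 + 1·(-220) = -440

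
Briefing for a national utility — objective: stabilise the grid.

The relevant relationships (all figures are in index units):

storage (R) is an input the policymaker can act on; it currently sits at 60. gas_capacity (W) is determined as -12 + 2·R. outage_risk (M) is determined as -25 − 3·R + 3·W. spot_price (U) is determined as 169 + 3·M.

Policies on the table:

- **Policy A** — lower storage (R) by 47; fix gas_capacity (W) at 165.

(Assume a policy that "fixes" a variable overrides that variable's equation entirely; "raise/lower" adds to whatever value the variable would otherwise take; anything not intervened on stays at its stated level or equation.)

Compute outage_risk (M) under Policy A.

431

Policy A (R − 47, W := 165):
  R = 60 − 47 = 13
  W = 165
  M = -25 − 3·13 + 3·165 = 431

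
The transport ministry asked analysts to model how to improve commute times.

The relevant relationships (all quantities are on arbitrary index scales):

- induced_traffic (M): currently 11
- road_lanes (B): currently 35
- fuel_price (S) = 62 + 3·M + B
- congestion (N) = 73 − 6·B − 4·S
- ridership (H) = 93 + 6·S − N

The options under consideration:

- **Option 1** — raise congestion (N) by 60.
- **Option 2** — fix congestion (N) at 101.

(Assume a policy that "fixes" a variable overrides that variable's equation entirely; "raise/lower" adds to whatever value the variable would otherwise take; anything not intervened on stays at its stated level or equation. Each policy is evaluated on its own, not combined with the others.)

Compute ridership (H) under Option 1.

1470

Option 1 (N + 60):
  M = 11
  B = 35
  S = 62 + 3·11 + 35 = 130
  N = 73 − 6·35 − 4·130 (+60 from intervention) = -597
  H = 93 + 6·130 − (-597) = 1470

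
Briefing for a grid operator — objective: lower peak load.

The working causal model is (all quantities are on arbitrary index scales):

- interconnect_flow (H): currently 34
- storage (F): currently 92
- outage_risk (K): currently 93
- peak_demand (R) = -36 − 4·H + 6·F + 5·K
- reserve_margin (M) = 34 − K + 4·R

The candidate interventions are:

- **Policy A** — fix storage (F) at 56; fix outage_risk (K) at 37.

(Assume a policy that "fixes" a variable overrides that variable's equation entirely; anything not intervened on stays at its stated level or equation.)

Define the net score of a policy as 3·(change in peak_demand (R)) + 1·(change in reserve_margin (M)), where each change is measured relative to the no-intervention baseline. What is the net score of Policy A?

-3416

Baseline:
  H = 34
  F = 92
  K = 93
  R = -36 − 4·34 + 6·92 + 5·93 = 845
  M = 34 − 93 + 4·845 = 3321
Policy A (F := 56, K := 37):
  H = 34
  F = 56
  K = 37
  R = -36 − 4·34 + 6·56 + 5·37 = 349
  M = 34 − 37 + 4·349 = 1393
ΔR = 349 − 845 = -496; ΔM = 1393 − 3321 = -1928
Score = 3·(-496) + 1·(-1928) = -3416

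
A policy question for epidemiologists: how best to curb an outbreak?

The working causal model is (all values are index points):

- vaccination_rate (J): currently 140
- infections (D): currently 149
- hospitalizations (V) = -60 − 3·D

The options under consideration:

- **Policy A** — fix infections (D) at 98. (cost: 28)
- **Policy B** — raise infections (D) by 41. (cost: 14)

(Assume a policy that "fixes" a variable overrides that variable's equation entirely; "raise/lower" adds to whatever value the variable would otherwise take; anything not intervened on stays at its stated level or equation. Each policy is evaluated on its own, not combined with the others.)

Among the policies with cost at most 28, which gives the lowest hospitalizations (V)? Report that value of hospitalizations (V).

-630

Policy A (D := 98):
  D = 98
  V = -60 − 3·98 = -354
Policy B (D + 41):
  D = 149 + 41 = 190
  V = -60 − 3·190 = -630
Comparing — Policy A: V=-354, Policy B: V=-630. Lowest is -630 (Policy B).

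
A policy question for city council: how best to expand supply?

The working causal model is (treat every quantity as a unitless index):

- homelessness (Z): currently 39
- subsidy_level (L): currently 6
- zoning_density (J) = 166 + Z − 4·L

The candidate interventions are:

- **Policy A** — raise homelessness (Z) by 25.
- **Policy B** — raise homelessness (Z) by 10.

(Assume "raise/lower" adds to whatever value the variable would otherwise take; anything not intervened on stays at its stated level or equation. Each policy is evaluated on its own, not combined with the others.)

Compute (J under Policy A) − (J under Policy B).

15

Policy A (Z + 25):
  Z = 39 + 25 = 64
  L = 6
  J = 166 + 64 − 4·6 = 206
Policy B (Z + 10):
  Z = 39 + 10 = 49
  L = 6
  J = 166 + 49 − 4·6 = 191
J: 206 − 191 = 15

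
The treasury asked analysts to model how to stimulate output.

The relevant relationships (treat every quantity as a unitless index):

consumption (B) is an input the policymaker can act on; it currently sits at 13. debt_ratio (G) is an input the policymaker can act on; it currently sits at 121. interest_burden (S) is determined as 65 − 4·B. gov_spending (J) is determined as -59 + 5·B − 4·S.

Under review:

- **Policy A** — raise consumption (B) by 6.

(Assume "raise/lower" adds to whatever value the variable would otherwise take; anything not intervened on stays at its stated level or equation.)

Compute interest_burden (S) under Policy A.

-11

Policy A (B + 6):
  B = 13 + 6 = 19
  S = 65 − 4·19 = -11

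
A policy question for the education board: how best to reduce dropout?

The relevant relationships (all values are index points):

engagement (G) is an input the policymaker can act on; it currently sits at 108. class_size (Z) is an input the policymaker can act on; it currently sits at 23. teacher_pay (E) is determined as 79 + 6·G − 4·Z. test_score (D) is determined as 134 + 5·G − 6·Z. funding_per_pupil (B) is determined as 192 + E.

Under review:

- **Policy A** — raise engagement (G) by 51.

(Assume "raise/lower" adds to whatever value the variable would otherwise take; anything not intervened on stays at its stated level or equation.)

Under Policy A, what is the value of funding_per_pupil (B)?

Policy A (G + 51):
  G = 108 + 51 = 159
  Z = 23
  E = 79 + 6·159 − 4·23 = 941
  B = 192 + 941 = 1133

1133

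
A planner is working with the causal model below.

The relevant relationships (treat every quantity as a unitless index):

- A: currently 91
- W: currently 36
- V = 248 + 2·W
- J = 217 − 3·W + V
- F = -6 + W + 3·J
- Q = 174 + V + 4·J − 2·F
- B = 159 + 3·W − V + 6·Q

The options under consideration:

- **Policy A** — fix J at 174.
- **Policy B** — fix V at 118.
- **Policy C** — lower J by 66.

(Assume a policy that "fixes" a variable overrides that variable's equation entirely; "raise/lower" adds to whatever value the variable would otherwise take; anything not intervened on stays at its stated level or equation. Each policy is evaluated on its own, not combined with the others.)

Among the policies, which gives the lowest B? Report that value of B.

-1805

Policy A (J := 174):
  W = 36
  V = 248 + 2·36 = 320
  J = 174
  F = -6 + 36 + 3·174 = 552
  Q = 174 + 320 + 4·174 − 2·552 = 86
  B = 159 + 3·36 − 320 + 6·86 = 463
Policy B (V := 118):
  W = 36
  V = 118
  J = 217 − 3·36 + 118 = 227
  F = -6 + 36 + 3·227 = 711
  Q = 174 + 118 + 4·227 − 2·711 = -222
  B = 159 + 3·36 − 118 + 6·(-222) = -1183
Policy C (J − 66):
  W = 36
  V = 248 + 2·36 = 320
  J = 217 − 3·36 + 320 (−66 from intervention) = 363
  F = -6 + 36 + 3·363 = 1119
  Q = 174 + 320 + 4·363 − 2·1119 = -292
  B = 159 + 3·36 − 320 + 6·(-292) = -1805
Comparing — Policy A: B=463, Policy B: B=-1183, Policy C: B=-1805. Lowest is -1805 (Policy C).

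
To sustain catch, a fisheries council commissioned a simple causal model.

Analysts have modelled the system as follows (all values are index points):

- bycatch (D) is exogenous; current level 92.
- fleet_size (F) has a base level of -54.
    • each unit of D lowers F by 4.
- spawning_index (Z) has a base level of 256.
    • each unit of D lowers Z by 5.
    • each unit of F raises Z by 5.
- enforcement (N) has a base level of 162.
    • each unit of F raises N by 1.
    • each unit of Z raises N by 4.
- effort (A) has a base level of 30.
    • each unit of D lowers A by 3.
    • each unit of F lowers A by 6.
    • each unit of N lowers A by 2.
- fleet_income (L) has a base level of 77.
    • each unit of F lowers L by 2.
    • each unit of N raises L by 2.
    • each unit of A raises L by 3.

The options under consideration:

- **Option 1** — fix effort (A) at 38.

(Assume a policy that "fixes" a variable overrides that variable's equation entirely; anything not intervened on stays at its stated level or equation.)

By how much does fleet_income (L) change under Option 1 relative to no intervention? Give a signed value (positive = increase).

Baseline:
  D = 92
  F = -54 − 4·92 = -422
  Z = 256 − 5·92 + 5·(-422) = -2314
  N = 162 + (-422) + 4·(-2314) = -9516
  A = 30 − 3·92 − 6·(-422) − 2·(-9516) = 21318
  L = 77 − 2·(-422) + 2·(-9516) + 3·21318 = 45843
Option 1 (A := 38):
  D = 92
  F = -54 − 4·92 = -422
  Z = 256 − 5·92 + 5·(-422) = -2314
  N = 162 + (-422) + 4·(-2314) = -9516
  A = 38
  L = 77 − 2·(-422) + 2·(-9516) + 3·38 = -17997
Change in L: -17997 − 45843 = -63840

-63840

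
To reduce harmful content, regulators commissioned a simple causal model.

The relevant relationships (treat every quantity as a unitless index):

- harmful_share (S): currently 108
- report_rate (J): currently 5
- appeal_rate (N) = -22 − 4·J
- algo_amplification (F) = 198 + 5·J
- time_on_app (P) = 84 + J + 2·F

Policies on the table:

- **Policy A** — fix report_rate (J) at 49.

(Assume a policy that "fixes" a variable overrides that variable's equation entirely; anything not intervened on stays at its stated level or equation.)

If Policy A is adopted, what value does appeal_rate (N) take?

Policy A (J := 49):
  J = 49
  N = -22 − 4·49 = -218

-218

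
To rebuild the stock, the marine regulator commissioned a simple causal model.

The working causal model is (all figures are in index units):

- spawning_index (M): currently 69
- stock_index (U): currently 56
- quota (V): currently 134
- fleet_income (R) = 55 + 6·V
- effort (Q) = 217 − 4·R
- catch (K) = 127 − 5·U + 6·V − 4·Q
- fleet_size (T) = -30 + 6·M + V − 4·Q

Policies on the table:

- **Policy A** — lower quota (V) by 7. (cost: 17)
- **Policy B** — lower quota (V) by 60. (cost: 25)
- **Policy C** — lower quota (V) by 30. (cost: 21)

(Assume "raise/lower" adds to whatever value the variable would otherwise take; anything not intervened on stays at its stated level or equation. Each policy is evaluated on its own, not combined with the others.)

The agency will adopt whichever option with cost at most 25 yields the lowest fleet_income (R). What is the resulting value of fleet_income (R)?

Policy A (V − 7):
  V = 134 − 7 = 127
  R = 55 + 6·127 = 817
Policy B (V − 60):
  V = 134 − 60 = 74
  R = 55 + 6·74 = 499
Policy C (V − 30):
  V = 134 − 30 = 104
  R = 55 + 6·104 = 679
Comparing — Policy A: R=817, Policy B: R=499, Policy C: R=679. Lowest is 499 (Policy B).

499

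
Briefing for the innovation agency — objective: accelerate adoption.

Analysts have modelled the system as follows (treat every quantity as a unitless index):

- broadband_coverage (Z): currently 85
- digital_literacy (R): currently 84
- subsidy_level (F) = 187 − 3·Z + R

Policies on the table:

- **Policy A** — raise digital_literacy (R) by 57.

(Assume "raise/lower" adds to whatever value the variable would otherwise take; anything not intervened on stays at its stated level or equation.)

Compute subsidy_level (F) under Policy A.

Policy A (R + 57):
  Z = 85
  R = 84 + 57 = 141
  F = 187 − 3·85 + 141 = 73

73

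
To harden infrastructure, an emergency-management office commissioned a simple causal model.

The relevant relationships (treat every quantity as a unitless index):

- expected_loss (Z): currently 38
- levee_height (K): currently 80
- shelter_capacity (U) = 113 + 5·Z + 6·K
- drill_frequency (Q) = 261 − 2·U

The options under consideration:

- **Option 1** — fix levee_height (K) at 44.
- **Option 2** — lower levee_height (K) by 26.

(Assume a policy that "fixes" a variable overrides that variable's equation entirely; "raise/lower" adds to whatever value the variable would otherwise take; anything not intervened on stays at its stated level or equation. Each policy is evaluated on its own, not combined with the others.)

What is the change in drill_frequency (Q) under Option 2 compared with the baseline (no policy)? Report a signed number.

Baseline:
  Z = 38
  K = 80
  U = 113 + 5·38 + 6·80 = 783
  Q = 261 − 2·783 = -1305
Option 2 (K − 26):
  Z = 38
  K = 80 − 26 = 54
  U = 113 + 5·38 + 6·54 = 627
  Q = 261 − 2·627 = -993
Change in Q: -993 − (-1305) = 312

312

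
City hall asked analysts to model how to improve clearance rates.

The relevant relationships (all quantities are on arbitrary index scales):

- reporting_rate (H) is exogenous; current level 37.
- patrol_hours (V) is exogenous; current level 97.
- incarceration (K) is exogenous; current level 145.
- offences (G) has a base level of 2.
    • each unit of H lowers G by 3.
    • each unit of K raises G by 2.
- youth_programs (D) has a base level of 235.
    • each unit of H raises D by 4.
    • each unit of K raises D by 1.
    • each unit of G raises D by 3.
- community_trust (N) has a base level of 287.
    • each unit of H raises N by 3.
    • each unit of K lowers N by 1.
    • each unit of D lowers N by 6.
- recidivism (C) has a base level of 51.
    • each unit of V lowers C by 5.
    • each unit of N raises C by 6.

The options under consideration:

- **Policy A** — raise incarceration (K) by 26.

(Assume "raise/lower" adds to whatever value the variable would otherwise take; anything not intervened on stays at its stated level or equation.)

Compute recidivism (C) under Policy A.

-44180

Policy A (K + 26):
  H = 37
  V = 97
  K = 145 + 26 = 171
  G = 2 − 3·37 + 2·171 = 233
  D = 235 + 4·37 + 171 + 3·233 = 1253
  N = 287 + 3·37 − 171 − 6·1253 = -7291
  C = 51 − 5·97 + 6·(-7291) = -44180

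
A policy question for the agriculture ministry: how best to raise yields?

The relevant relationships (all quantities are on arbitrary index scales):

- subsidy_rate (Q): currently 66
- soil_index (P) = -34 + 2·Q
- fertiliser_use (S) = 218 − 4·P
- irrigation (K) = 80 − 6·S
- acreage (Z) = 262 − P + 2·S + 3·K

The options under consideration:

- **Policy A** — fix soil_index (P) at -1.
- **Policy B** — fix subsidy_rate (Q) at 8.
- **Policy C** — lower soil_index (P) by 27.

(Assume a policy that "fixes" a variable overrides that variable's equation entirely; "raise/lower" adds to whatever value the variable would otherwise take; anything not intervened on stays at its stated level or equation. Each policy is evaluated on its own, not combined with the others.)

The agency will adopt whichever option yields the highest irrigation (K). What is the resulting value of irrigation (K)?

Policy A (P := -1):
  Q = 66
  P = -1
  S = 218 − 4·(-1) = 222
  K = 80 − 6·222 = -1252
Policy B (Q := 8):
  Q = 8
  P = -34 + 2·8 = -18
  S = 218 − 4·(-18) = 290
  K = 80 − 6·290 = -1660
Policy C (P − 27):
  Q = 66
  P = -34 + 2·66 (−27 from intervention) = 71
  S = 218 − 4·71 = -66
  K = 80 − 6·(-66) = 476
Comparing — Policy A: K=-1252, Policy B: K=-1660, Policy C: K=476. Highest is 476 (Policy C).

476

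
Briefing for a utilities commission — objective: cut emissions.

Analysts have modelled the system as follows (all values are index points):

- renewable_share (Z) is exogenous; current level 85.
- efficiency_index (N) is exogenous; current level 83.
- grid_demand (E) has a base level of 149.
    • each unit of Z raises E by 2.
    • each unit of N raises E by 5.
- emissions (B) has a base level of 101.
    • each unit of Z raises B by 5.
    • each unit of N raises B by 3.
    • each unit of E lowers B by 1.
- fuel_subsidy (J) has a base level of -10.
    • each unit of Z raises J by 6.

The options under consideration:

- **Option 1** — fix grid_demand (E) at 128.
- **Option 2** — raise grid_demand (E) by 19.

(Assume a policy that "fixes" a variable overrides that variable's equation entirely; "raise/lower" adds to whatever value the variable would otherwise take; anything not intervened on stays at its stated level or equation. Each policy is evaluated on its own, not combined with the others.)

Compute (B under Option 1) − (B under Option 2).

625

Option 1 (E := 128):
  Z = 85
  N = 83
  E = 128
  B = 101 + 5·85 + 3·83 − 128 = 647
Option 2 (E + 19):
  Z = 85
  N = 83
  E = 149 + 2·85 + 5·83 (+19 from intervention) = 753
  B = 101 + 5·85 + 3·83 − 753 = 22
B: 647 − 22 = 625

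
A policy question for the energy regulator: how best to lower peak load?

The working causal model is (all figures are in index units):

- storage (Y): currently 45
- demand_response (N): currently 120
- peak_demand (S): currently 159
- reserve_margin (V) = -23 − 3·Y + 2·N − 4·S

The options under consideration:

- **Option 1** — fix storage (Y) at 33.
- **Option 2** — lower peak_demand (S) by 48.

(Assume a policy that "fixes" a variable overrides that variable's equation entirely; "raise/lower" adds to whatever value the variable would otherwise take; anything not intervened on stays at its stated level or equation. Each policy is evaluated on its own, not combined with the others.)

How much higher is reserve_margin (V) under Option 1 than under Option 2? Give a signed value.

-156

Option 1 (Y := 33):
  Y = 33
  N = 120
  S = 159
  V = -23 − 3·33 + 2·120 − 4·159 = -518
Option 2 (S − 48):
  Y = 45
  N = 120
  S = 159 − 48 = 111
  V = -23 − 3·45 + 2·120 − 4·111 = -362
V: -518 − (-362) = -156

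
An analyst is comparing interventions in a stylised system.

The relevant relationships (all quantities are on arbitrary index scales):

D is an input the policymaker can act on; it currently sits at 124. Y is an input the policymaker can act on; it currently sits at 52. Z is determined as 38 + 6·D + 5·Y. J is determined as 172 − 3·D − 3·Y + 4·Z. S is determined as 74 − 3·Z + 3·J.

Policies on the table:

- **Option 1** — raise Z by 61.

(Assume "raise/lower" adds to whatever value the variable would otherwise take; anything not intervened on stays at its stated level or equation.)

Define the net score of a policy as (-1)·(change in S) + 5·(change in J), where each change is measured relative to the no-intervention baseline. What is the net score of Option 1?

Baseline:
  D = 124
  Y = 52
  Z = 38 + 6·124 + 5·52 = 1042
  J = 172 − 3·124 − 3·52 + 4·1042 = 3812
  S = 74 − 3·1042 + 3·3812 = 8384
Option 1 (Z + 61):
  D = 124
  Y = 52
  Z = 38 + 6·124 + 5·52 (+61 from intervention) = 1103
  J = 172 − 3·124 − 3·52 + 4·1103 = 4056
  S = 74 − 3·1103 + 3·4056 = 8933
ΔS = 8933 − 8384 = 549; ΔJ = 4056 − 3812 = 244
Score = (-1)·549 + 5·244 = 671

671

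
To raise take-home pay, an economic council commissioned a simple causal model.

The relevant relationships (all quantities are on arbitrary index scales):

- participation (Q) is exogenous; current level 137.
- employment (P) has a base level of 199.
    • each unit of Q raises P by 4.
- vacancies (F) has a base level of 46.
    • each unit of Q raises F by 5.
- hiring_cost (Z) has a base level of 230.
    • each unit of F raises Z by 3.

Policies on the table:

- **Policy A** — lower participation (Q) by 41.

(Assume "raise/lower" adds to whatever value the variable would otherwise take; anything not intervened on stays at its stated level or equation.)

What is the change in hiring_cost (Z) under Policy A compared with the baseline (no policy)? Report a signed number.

Baseline:
  Q = 137
  F = 46 + 5·137 = 731
  Z = 230 + 3·731 = 2423
Policy A (Q − 41):
  Q = 137 − 41 = 96
  F = 46 + 5·96 = 526
  Z = 230 + 3·526 = 1808
Change in Z: 1808 − 2423 = -615

-615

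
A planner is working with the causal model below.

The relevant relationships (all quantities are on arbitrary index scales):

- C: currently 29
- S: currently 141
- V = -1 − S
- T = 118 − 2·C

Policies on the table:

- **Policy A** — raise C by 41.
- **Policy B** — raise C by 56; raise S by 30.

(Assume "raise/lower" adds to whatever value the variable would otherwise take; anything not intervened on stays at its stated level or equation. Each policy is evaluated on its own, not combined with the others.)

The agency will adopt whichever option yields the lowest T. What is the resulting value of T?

Policy A (C + 41):
  C = 29 + 41 = 70
  T = 118 − 2·70 = -22
Policy B (C + 56, S + 30):
  C = 29 + 56 = 85
  T = 118 − 2·85 = -52
Comparing — Policy A: T=-22, Policy B: T=-52. Lowest is -52 (Policy B).

-52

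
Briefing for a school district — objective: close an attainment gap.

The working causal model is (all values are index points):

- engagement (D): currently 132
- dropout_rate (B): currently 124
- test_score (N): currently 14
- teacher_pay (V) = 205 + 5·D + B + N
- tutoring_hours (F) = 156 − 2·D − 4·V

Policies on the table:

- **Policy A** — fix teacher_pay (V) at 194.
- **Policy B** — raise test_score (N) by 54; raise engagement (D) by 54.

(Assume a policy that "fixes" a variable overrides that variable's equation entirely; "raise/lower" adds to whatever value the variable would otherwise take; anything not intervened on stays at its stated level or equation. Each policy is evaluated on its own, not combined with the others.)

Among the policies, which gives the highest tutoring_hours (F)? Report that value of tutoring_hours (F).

-884

Policy A (V := 194):
  D = 132
  B = 124
  N = 14
  V = 194
  F = 156 − 2·132 − 4·194 = -884
Policy B (N + 54, D + 54):
  D = 132 + 54 = 186
  B = 124
  N = 14 + 54 = 68
  V = 205 + 5·186 + 124 + 68 = 1327
  F = 156 − 2·186 − 4·1327 = -5524
Comparing — Policy A: F=-884, Policy B: F=-5524. Highest is -884 (Policy A).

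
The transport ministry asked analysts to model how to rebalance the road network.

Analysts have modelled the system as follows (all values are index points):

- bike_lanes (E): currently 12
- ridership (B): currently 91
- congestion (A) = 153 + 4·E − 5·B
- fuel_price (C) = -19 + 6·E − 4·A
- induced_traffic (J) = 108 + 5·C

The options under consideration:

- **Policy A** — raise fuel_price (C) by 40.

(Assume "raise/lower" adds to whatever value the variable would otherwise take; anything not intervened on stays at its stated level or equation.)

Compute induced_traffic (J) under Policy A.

Policy A (C + 40):
  E = 12
  B = 91
  A = 153 + 4·12 − 5·91 = -254
  C = -19 + 6·12 − 4·(-254) (+40 from intervention) = 1109
  J = 108 + 5·1109 = 5653

5653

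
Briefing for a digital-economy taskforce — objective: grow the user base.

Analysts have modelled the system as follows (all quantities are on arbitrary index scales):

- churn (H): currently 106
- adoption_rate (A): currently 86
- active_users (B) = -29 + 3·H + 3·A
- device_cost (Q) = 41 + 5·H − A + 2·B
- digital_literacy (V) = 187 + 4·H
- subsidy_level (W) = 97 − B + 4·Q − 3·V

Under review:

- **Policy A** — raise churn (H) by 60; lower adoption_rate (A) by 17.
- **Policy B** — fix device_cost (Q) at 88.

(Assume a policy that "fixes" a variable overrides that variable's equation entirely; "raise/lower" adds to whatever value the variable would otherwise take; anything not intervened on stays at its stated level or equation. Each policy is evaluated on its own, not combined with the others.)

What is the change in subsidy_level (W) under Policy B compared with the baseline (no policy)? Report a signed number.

Baseline:
  H = 106
  A = 86
  B = -29 + 3·106 + 3·86 = 547
  Q = 41 + 5·106 − 86 + 2·547 = 1579
  V = 187 + 4·106 = 611
  W = 97 − 547 + 4·1579 − 3·611 = 4033
Policy B (Q := 88):
  H = 106
  A = 86
  B = -29 + 3·106 + 3·86 = 547
  Q = 88
  V = 187 + 4·106 = 611
  W = 97 − 547 + 4·88 − 3·611 = -1931
Change in W: -1931 − 4033 = -5964

-5964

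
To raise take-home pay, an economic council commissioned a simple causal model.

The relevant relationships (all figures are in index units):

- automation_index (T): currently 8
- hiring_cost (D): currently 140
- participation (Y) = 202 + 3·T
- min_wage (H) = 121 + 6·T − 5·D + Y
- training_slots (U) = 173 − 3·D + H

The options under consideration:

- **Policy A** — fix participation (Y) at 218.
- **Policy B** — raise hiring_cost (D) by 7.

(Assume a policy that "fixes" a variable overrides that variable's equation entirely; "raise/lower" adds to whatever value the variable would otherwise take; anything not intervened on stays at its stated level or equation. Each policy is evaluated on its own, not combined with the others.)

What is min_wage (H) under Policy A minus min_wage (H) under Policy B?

27

Policy A (Y := 218):
  T = 8
  D = 140
  Y = 218
  H = 121 + 6·8 − 5·140 + 218 = -313
Policy B (D + 7):
  T = 8
  D = 140 + 7 = 147
  Y = 202 + 3·8 = 226
  H = 121 + 6·8 − 5·147 + 226 = -340
H: -313 − (-340) = 27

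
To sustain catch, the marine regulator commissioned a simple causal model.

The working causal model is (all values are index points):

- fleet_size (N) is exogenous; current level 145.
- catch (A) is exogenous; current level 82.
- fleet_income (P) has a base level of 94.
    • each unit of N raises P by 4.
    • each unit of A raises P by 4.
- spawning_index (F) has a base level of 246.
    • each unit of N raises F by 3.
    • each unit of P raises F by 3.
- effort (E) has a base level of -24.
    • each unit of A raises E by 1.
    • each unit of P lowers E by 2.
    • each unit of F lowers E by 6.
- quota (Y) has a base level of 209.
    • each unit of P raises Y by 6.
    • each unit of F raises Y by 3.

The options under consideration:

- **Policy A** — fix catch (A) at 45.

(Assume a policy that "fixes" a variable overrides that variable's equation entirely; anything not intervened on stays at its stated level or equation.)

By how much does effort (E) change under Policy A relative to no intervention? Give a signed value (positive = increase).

Baseline:
  N = 145
  A = 82
  P = 94 + 4·145 + 4·82 = 1002
  F = 246 + 3·145 + 3·1002 = 3687
  E = -24 + 82 − 2·1002 − 6·3687 = -24068
Policy A (A := 45):
  N = 145
  A = 45
  P = 94 + 4·145 + 4·45 = 854
  F = 246 + 3·145 + 3·854 = 3243
  E = -24 + 45 − 2·854 − 6·3243 = -21145
Change in E: -21145 − (-24068) = 2923

2923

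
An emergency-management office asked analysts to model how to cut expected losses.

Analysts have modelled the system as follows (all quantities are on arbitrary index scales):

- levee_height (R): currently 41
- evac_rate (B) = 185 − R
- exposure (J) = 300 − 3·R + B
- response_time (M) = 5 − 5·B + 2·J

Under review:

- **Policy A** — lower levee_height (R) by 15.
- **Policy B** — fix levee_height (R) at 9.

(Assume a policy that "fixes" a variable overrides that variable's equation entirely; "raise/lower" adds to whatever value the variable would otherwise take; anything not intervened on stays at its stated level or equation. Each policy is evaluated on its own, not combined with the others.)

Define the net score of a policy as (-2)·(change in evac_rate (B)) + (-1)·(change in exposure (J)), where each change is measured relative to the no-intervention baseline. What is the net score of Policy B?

Baseline:
  R = 41
  B = 185 − 41 = 144
  J = 300 − 3·41 + 144 = 321
Policy B (R := 9):
  R = 9
  B = 185 − 9 = 176
  J = 300 − 3·9 + 176 = 449
ΔB = 176 − 144 = 32; ΔJ = 449 − 321 = 128
Score = (-2)·32 + (-1)·128 = -192

-192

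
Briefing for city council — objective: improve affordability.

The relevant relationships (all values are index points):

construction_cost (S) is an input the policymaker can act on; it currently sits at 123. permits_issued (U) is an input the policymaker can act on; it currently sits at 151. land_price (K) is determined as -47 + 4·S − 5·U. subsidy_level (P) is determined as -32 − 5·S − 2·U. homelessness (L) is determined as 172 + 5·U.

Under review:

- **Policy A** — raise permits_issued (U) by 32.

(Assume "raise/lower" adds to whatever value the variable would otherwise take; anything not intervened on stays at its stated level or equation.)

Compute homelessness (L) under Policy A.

Policy A (U + 32):
  U = 151 + 32 = 183
  L = 172 + 5·183 = 1087

1087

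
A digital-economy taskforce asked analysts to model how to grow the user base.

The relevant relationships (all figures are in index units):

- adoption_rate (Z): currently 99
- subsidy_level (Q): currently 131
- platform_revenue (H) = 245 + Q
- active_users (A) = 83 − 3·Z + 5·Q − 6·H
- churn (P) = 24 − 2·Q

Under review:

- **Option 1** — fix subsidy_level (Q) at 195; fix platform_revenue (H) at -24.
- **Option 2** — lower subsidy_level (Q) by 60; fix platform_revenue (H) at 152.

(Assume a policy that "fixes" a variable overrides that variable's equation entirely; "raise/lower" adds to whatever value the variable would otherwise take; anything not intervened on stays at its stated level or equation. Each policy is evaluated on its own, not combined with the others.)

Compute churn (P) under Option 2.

Option 2 (Q − 60, H := 152):
  Q = 131 − 60 = 71
  P = 24 − 2·71 = -118

-118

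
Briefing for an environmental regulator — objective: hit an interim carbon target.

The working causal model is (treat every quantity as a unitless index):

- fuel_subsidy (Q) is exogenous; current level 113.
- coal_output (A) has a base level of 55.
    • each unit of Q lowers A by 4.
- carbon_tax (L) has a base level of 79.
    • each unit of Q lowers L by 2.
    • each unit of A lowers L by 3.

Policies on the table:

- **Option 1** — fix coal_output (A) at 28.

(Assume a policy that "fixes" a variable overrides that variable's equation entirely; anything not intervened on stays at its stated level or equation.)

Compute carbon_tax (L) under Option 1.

Option 1 (A := 28):
  Q = 113
  A = 28
  L = 79 − 2·113 − 3·28 = -231

-231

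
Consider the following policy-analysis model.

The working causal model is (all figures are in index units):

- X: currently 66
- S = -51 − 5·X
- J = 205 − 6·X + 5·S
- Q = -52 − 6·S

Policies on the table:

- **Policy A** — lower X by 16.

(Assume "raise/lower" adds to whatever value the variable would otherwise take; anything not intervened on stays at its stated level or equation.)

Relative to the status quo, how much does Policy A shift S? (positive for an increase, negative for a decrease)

Baseline:
  X = 66
  S = -51 − 5·66 = -381
Policy A (X − 16):
  X = 66 − 16 = 50
  S = -51 − 5·50 = -301
Change in S: -301 − (-381) = 80

80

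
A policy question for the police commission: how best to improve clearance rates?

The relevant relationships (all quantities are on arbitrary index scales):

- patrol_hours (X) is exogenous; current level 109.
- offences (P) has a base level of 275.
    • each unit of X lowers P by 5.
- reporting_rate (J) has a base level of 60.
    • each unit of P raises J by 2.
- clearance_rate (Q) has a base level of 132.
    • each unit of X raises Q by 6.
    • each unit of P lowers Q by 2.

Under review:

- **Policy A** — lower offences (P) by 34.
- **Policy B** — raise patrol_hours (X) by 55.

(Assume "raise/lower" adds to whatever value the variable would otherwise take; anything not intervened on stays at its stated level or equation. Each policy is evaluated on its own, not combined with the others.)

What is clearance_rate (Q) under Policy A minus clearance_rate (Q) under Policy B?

-812

Policy A (P − 34):
  X = 109
  P = 275 − 5·109 (−34 from intervention) = -304
  Q = 132 + 6·109 − 2·(-304) = 1394
Policy B (X + 55):
  X = 109 + 55 = 164
  P = 275 − 5·164 = -545
  Q = 132 + 6·164 − 2·(-545) = 2206
Q: 1394 − 2206 = -812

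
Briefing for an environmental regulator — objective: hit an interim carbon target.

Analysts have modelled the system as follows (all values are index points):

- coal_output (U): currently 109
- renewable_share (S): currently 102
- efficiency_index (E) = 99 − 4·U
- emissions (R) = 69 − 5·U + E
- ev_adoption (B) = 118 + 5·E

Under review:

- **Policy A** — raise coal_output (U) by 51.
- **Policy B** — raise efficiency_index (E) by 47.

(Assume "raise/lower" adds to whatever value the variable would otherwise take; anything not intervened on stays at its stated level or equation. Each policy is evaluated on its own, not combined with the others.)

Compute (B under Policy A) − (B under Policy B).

Policy A (U + 51):
  U = 109 + 51 = 160
  E = 99 − 4·160 = -541
  B = 118 + 5·(-541) = -2587
Policy B (E + 47):
  U = 109
  E = 99 − 4·109 (+47 from intervention) = -290
  B = 118 + 5·(-290) = -1332
B: -2587 − (-1332) = -1255

-1255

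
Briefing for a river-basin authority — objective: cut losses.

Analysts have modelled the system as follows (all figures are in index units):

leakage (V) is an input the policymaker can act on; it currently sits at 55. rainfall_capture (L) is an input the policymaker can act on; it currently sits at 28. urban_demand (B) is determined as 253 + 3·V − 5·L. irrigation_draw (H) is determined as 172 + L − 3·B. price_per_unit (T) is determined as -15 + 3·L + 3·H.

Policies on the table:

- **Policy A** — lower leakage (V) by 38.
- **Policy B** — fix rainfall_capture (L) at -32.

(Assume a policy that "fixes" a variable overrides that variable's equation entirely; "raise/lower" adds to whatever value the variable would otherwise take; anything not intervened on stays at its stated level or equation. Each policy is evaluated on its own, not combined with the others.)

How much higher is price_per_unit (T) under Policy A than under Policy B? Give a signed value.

Policy A (V − 38):
  V = 55 − 38 = 17
  L = 28
  B = 253 + 3·17 − 5·28 = 164
  H = 172 + 28 − 3·164 = -292
  T = -15 + 3·28 + 3·(-292) = -807
Policy B (L := -32):
  V = 55
  L = -32
  B = 253 + 3·55 − 5·(-32) = 578
  H = 172 + (-32) − 3·578 = -1594
  T = -15 + 3·(-32) + 3·(-1594) = -4893
T: -807 − (-4893) = 4086

4086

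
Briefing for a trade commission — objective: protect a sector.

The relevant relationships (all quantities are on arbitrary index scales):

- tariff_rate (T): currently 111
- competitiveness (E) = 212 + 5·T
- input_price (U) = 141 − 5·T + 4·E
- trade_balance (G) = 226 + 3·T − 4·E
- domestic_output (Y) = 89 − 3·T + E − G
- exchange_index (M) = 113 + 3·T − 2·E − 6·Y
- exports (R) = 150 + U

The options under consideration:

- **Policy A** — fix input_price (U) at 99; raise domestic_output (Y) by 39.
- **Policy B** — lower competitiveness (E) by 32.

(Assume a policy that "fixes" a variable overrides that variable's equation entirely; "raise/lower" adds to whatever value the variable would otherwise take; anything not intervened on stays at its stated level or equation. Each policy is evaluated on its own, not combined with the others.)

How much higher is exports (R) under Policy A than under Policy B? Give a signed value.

-2427

Policy A (U := 99, Y + 39):
  T = 111
  E = 212 + 5·111 = 767
  U = 99
  R = 150 + 99 = 249
Policy B (E − 32):
  T = 111
  E = 212 + 5·111 (−32 from intervention) = 735
  U = 141 − 5·111 + 4·735 = 2526
  R = 150 + 2526 = 2676
R: 249 − 2676 = -2427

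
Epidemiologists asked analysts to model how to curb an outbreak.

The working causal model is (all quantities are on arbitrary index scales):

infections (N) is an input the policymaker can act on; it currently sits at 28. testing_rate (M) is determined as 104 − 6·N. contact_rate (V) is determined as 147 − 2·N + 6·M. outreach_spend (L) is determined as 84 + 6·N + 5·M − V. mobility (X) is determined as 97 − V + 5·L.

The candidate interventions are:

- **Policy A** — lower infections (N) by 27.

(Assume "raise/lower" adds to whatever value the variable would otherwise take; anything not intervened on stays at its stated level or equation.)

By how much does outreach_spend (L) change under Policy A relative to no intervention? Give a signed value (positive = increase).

-378

Baseline:
  N = 28
  M = 104 − 6·28 = -64
  V = 147 − 2·28 + 6·(-64) = -293
  L = 84 + 6·28 + 5·(-64) − (-293) = 225
Policy A (N − 27):
  N = 28 − 27 = 1
  M = 104 − 6·1 = 98
  V = 147 − 2·1 + 6·98 = 733
  L = 84 + 6·1 + 5·98 − 733 = -153
Change in L: -153 − 225 = -378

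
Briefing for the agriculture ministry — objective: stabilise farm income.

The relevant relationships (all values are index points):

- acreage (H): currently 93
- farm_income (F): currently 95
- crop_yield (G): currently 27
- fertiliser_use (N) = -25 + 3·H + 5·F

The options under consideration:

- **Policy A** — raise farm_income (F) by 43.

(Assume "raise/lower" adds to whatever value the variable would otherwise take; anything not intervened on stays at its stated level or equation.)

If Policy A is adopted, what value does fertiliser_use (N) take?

944

Policy A (F + 43):
  H = 93
  F = 95 + 43 = 138
  N = -25 + 3·93 + 5·138 = 944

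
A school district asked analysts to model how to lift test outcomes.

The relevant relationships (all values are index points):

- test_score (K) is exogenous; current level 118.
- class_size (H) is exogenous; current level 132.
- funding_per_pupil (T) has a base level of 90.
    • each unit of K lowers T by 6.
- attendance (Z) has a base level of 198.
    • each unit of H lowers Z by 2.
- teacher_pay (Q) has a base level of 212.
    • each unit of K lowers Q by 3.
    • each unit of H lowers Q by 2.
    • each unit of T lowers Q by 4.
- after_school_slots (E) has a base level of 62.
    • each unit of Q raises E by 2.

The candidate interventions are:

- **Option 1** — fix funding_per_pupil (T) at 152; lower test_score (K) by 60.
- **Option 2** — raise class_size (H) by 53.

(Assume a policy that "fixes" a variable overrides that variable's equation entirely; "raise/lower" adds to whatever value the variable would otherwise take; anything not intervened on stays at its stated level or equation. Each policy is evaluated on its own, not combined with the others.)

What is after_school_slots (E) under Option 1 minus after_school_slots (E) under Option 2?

Option 1 (T := 152, K − 60):
  K = 118 − 60 = 58
  H = 132
  T = 152
  Q = 212 − 3·58 − 2·132 − 4·152 = -834
  E = 62 + 2·(-834) = -1606
Option 2 (H + 53):
  K = 118
  H = 132 + 53 = 185
  T = 90 − 6·118 = -618
  Q = 212 − 3·118 − 2·185 − 4·(-618) = 1960
  E = 62 + 2·1960 = 3982
E: -1606 − 3982 = -5588

-5588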